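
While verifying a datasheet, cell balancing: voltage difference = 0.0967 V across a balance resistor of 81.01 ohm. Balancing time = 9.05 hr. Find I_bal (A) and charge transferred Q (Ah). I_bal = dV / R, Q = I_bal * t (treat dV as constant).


I_bal = dV / R = 0.0967 / 81.01 = 0.0011937 A
Q = I_bal * t = 0.0011937 * 9.05 = 0.01080 Ah

I=0.0011937 A, Q=0.01080 Ah


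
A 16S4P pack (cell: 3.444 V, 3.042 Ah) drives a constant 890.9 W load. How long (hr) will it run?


Step 1: E_pack = Ns * V_cell * Np * C_cell = 16 * 3.444 * 4 * 3.042 = 670.51 Wh
Step 2: t = E_pack / P = 670.51 / 890.9 = 0.7526 hr

0.7526 hr


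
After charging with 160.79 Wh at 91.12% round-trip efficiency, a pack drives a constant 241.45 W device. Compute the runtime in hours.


Step 1: E_discharge = eta/100 * E_charge = 91.12/100 * 160.79 = 146.51 Wh
Step 2: t = E_discharge / P = 146.51 / 241.45 = 0.6068 hr

0.6068 hr


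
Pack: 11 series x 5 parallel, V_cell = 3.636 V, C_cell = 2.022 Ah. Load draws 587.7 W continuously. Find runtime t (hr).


Step 1: E_pack = Ns * V_cell * Np * C_cell = 11 * 3.636 * 5 * 2.022 = 404.36 Wh
Step 2: t = E_pack / P = 404.36 / 587.7 = 0.6880 hr

0.6880 hr


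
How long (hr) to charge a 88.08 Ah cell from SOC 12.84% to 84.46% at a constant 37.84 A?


delta_Ah = 88.08 * (84.46 - 12.84) / 100 = 63.083 Ah
t = delta_Ah / I = 63.083 / 37.84 = 1.667 hr

1.667 hr


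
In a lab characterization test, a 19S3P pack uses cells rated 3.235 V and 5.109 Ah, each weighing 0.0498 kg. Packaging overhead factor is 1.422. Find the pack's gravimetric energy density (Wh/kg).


Step 1: V_pack = 19 * 3.235 = 61.465 V
Step 2: C_pack = 3 * 5.109 = 15.327 Ah
Step 3: E_pack = V_pack * C_pack = 61.465 * 15.327 = 942.07 Wh
Step 4: m_pack = 19 * 3 * 0.0498 * 1.422 = 4.0365 kg
Step 5: ED = E_pack / m_pack = 942.07 / 4.0365 = 233.4 Wh/kg

233.4 Wh/kg


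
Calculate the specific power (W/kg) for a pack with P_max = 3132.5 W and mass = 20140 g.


Convert: m = 20140 g = 20.14 kg
SP = P / m = 3132.5 / 20.14 = 155.5 W/kg

155.5 W/kg


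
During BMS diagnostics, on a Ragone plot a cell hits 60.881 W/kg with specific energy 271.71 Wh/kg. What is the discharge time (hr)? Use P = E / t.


t = E / P = 271.71 / 60.881 = 4.463 hr

4.463 hr


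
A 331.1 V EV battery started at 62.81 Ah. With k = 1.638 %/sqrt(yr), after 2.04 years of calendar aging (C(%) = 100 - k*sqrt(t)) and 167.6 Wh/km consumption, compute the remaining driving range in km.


Step 1: capacity retention = 100 - 1.638 * sqrt(2.04) = 100 - 1.638 * 1.4283 = 97.66%
Step 2: C_now = 62.81 * 97.66/100 = 61.34 Ah
Step 3: E_pack = V * C_now = 331.1 * 61.34 = 20310 Wh
Step 4: range = E_pack / consumption = 20310 / 167.6 = 121.2 km

121.2 km


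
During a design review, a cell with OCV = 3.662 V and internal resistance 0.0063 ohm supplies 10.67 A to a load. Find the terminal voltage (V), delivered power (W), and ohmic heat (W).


Step 1: V_terminal = OCV - I*R = 3.662 - 10.67 * 0.0063 = 3.5948 V
Step 2: P_out = V_terminal * I = 3.5948 * 10.67 = 38.36 W
Step 3: Q = I^2 * R = 10.67^2 * 0.0063 = 0.7172 W

V=3.5948 V, P=38.36 W, Q=0.7172 W


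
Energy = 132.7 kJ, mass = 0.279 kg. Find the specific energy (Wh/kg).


Convert: E = 132.7 kJ = 36.861 Wh
ED = E / m = 36.861 / 0.279 = 132.1 Wh/kg

132.1 Wh/kg


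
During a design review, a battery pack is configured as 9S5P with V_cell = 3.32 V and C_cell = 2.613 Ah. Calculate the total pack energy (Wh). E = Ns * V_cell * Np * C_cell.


V_pack = 9 * 3.32 = 29.88 V
C_pack = 5 * 2.613 = 13.065 Ah
E = V_pack * C_pack = 29.88 * 13.065 = 390.4 Wh

390.4 Wh


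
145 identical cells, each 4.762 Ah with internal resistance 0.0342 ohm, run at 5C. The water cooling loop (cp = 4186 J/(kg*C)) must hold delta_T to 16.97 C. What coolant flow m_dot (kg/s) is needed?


Step 1: I = 5 * 4.762 = 23.81 A
Step 2: Q_cell = I^2 * R = 23.81^2 * 0.0342 = 19.389 W
Step 3: Q_total = 145 * 19.389 = 2811.4 W
Step 4: m_dot = Q_total / (cp * dT) = 2811.4 / (4186 * 16.97) = 0.03958 kg/s

0.03958 kg/s


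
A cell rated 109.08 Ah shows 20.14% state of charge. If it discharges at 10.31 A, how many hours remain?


Step 1: remaining = SOC/100 * C_total = 20.14/100 * 109.08 = 21.969 Ah
Step 2: t = remaining / I = 21.969 / 10.31 = 2.131 hr

2.131 hr


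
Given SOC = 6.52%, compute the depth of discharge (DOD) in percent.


Complement of SOC: DOD = 100% - 6.52% = 93.48%

93.48%


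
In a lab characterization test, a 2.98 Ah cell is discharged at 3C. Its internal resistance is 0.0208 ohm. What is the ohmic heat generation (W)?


Step 1: I = C_rate * capacity = 3 * 2.98 = 8.94 A
Step 2: Q = I^2 * R = 8.94^2 * 0.0208 = 79.924 * 0.0208 = 1.662 W

1.662 W


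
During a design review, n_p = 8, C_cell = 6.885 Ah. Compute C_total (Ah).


C_total = 8 * 6.885 = 55.08 Ah

55.08 Ah


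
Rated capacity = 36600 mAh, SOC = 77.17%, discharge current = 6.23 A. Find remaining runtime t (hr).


Convert: C_total = 36600 mAh = 36.6 Ah
Step 1: remaining = SOC/100 * C_total = 77.17/100 * 36.6 = 28.244 Ah
Step 2: t = remaining / I = 28.244 / 6.23 = 4.534 hr

4.534 hr


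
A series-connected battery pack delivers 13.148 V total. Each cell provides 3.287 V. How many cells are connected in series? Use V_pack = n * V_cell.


n = V_pack / V_cell = 13.148 / 3.287 = 4

4


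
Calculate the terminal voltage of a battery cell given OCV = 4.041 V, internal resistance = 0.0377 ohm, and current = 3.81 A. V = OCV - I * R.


V = OCV - I*R = 4.041 - 3.81 * 0.0377 = 3.897 V

3.897 V


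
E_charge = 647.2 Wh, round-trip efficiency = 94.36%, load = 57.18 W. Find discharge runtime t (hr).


Step 1: E_discharge = eta/100 * E_charge = 94.36/100 * 647.2 = 610.7 Wh
Step 2: t = E_discharge / P = 610.7 / 57.18 = 10.68 hr

10.68 hr


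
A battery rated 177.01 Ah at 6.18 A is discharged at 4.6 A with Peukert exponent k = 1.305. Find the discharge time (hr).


t_rated = C / I_rated = 177.01 / 6.18 = 28.642 hr
(I_rated/I)^k = (1.3435)^1.305 = 1.4701
t = t_rated * (I_rated/I)^k = 28.642 * 1.4701 = 42.11 hr

42.11 hr


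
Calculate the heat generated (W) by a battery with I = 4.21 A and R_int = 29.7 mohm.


Convert: R = 29.7 mohm = 0.0297 ohm
Q = I^2 * R = 4.21^2 * 0.0297 = 0.5264 W

0.5264 W


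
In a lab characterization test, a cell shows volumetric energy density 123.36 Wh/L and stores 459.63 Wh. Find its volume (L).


V = E / ED = 459.63 / 123.36 = 3.726 L

3.726 L


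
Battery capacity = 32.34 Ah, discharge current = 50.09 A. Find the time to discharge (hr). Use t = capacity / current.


t = capacity / current = 32.34 / 50.09 = 0.6456 hr

0.6456 hr


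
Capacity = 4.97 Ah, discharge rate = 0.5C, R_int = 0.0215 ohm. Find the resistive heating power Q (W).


Step 1: I = C_rate * capacity = 0.5 * 4.97 = 2.485 A
Step 2: Q = I^2 * R = 2.485^2 * 0.0215 = 6.1752 * 0.0215 = 0.1328 W

0.1328 W


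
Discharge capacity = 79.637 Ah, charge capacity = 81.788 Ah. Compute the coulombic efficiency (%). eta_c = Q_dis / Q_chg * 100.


Coulombic efficiency = 79.637/81.788 * 100% = 97.37%

97.37%


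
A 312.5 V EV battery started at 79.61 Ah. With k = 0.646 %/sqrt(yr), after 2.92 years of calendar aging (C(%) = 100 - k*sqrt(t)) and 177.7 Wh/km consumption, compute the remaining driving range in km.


Step 1: capacity retention = 100 - 0.646 * sqrt(2.92) = 100 - 0.646 * 1.7088 = 98.896%
Step 2: C_now = 79.61 * 98.896/100 = 78.731 Ah
Step 3: E_pack = V * C_now = 312.5 * 78.731 = 24603 Wh
Step 4: range = E_pack / consumption = 24603 / 177.7 = 138.5 km

138.5 km


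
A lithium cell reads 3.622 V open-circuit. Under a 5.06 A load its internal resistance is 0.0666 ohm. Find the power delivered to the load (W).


Step 1: V_terminal = OCV - I*R = 3.622 - 5.06 * 0.0666 = 3.285 V
Step 2: P_out = V_terminal * I = 3.285 * 5.06 = 16.62 W

16.62 W


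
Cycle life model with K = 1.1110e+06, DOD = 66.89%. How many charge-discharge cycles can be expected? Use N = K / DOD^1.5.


DOD^1.5 = 547.07
N = K / DOD^1.5 = 1.1110e+06 / 547.07 = 2031

2031 cycles


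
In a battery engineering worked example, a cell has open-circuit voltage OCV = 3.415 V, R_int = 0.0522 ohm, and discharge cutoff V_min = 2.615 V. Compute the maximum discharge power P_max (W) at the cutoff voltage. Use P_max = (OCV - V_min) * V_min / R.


P_max = (OCV - V_min) * V_min / R = (3.415 - 2.615) * 2.615 / 0.0522 = 0.8 * 2.615 / 0.0522 = 40.08 W

40.08 W


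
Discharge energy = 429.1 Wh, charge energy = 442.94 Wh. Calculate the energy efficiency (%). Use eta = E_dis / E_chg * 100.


eta_e = E_dis / E_chg * 100 = 429.1 / 442.94 * 100 = 96.88%

96.88%


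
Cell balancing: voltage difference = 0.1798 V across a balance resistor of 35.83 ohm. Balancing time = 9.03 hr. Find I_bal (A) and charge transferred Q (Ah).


First, Ohm's law: I_bal = 0.1798 V / 35.83 ohm = 0.0050181 A
Then Q = I * t = 0.0050181 A * 9.03 hr = 0.04531 Ah

I=0.0050181 A, Q=0.04531 Ah


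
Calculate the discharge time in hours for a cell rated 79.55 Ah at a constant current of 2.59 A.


t = capacity / current = 79.55 / 2.59 = 30.71 hr

30.71 hr


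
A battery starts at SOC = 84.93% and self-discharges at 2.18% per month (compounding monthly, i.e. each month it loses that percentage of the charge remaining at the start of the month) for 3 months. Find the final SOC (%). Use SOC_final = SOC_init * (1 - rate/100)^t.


Monthly retention factor = 1 - 2.18/100 = 0.9782
Over 3 months: factor^3 = 0.93602
SOC_final = 84.93 * 0.93602 = 79.50%

79.50%


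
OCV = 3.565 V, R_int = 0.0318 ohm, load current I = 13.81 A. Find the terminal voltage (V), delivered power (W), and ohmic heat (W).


Step 1: V_terminal = OCV - I*R = 3.565 - 13.81 * 0.0318 = 3.1258 V
Step 2: P_out = V_terminal * I = 3.1258 * 13.81 = 43.17 W
Step 3: Q = I^2 * R = 13.81^2 * 0.0318 = 6.065 W

V=3.1258 V, P=43.17 W, Q=6.065 W


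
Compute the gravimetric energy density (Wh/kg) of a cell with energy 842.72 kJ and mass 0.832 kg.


Convert: E = 842.72 kJ = 234.09 Wh
ED = E / m = 234.09 / 0.832 = 281.4 Wh/kg

281.4 Wh/kg


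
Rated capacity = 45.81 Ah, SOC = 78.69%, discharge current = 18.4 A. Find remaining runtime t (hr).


Step 1: remaining = SOC/100 * C_total = 78.69/100 * 45.81 = 36.048 Ah
Step 2: t = remaining / I = 36.048 / 18.4 = 1.959 hr

1.959 hr


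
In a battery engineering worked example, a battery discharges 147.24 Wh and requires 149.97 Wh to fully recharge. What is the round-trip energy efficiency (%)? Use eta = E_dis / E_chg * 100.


eta_e = E_dis / E_chg * 100 = 147.24 / 149.97 * 100 = 98.18%

98.18%


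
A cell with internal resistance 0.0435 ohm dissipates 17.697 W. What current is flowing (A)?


I = sqrt(Q / R) = sqrt(17.697 / 0.0435) = sqrt(406.83) = 20.17 A

20.17 A


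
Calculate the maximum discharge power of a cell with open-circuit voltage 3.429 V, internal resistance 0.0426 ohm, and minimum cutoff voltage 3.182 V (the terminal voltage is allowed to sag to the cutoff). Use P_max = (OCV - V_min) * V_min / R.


P_max = (OCV - V_min) * V_min / R = (3.429 - 3.182) * 3.182 / 0.0426 = 0.247 * 3.182 / 0.0426 = 18.45 W

18.45 W


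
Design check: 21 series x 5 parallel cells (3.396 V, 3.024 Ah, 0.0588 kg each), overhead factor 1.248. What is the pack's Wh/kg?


Step 1: V_pack = 21 * 3.396 = 71.316 V
Step 2: C_pack = 5 * 3.024 = 15.12 Ah
Step 3: E_pack = V_pack * C_pack = 71.316 * 15.12 = 1078.3 Wh
Step 4: m_pack = 21 * 5 * 0.0588 * 1.248 = 7.7052 kg
Step 5: ED = E_pack / m_pack = 1078.3 / 7.7052 = 139.9 Wh/kg

139.9 Wh/kg


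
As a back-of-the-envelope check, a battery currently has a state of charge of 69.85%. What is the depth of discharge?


Complement of SOC: DOD = 100% - 69.85% = 30.15%

30.15%


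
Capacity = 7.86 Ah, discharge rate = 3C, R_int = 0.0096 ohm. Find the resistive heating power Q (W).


Step 1: I = C_rate * capacity = 3 * 7.86 = 23.58 A
Step 2: Q = I^2 * R = 23.58^2 * 0.0096 = 556.02 * 0.0096 = 5.338 W

5.338 W


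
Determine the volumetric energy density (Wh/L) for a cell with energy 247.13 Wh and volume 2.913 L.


ED = E / V = 247.13 / 2.913 = 84.84 Wh/L

84.84 Wh/L


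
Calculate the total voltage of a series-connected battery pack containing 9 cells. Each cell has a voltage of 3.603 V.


V_pack = n * V_cell = 9 * 3.603 = 32.427 V

32.427 V


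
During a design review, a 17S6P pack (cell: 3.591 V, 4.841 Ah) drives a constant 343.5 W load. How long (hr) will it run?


Step 1: E_pack = Ns * V_cell * Np * C_cell = 17 * 3.591 * 6 * 4.841 = 1773.2 Wh
Step 2: t = E_pack / P = 1773.2 / 343.5 = 5.162 hr

5.162 hr


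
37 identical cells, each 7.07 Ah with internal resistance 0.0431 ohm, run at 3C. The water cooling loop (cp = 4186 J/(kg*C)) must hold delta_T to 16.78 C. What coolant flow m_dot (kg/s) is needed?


Step 1: I = 3 * 7.07 = 21.21 A
Step 2: Q_cell = I^2 * R = 21.21^2 * 0.0431 = 19.389 W
Step 3: Q_total = 37 * 19.389 = 717.39 W
Step 4: m_dot = Q_total / (cp * dT) = 717.39 / (4186 * 16.78) = 0.01021 kg/s

0.01021 kg/s


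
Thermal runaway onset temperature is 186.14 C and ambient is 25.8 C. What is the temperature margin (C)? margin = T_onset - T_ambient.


margin = T_onset - T_ambient = 186.14 - 25.8 = 160.34 C

160.34 C


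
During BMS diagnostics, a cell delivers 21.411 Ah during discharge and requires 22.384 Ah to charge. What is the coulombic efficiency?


Coulombic efficiency = 21.411/22.384 * 100% = 95.65%

95.65%


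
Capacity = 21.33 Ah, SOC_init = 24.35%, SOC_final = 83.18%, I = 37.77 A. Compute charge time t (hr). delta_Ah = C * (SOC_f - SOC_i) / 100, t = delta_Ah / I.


Step 1: dSOC = 83.18% - 24.35% = 58.83%
Step 2: delta_Ah = 21.33 * 58.83 / 100 = 12.548 Ah
Step 3: t = 12.548 / 37.77 = 0.3322 hr

0.3322 hr


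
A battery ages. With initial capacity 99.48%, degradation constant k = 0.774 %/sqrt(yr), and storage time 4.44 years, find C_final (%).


sqrt(t) = sqrt(4.44) = 2.1071
C_final = 99.48 - 0.774 * 2.1071 = 97.85%

97.85%


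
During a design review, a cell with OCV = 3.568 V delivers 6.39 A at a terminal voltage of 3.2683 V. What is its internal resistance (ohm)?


R = (OCV - V) / I = (3.568 - 3.2683) / 6.39 = 0.04690 ohm

0.04690 ohm


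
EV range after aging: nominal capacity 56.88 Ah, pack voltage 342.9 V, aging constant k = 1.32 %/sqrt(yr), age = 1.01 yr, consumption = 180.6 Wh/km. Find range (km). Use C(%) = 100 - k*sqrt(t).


Step 1: capacity retention = 100 - 1.32 * sqrt(1.01) = 100 - 1.32 * 1.005 = 98.673%
Step 2: C_now = 56.88 * 98.673/100 = 56.125 Ah
Step 3: E_pack = V * C_now = 342.9 * 56.125 = 19245 Wh
Step 4: range = E_pack / consumption = 19245 / 180.6 = 106.6 km

106.6 km


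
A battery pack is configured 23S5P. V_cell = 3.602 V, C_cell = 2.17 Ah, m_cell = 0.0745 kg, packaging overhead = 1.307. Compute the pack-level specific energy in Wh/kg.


Step 1: V_pack = 23 * 3.602 = 82.846 V
Step 2: C_pack = 5 * 2.17 = 10.85 Ah
Step 3: E_pack = V_pack * C_pack = 82.846 * 10.85 = 898.88 Wh
Step 4: m_pack = 23 * 5 * 0.0745 * 1.307 = 11.198 kg
Step 5: ED = E_pack / m_pack = 898.88 / 11.198 = 80.27 Wh/kg

80.27 Wh/kg


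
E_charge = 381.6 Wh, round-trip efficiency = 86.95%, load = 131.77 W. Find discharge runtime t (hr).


Step 1: E_discharge = eta/100 * E_charge = 86.95/100 * 381.6 = 331.8 Wh
Step 2: t = E_discharge / P = 331.8 / 131.77 = 2.518 hr

2.518 hr


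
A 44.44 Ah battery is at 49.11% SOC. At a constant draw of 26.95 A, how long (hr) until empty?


Step 1: remaining = SOC/100 * C_total = 49.11/100 * 44.44 = 21.824 Ah
Step 2: t = remaining / I = 21.824 / 26.95 = 0.8098 hr

0.8098 hr


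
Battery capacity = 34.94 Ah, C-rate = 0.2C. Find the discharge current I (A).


I = C_rate * capacity = 0.2 * 34.94 = 6.988 A

6.988 A


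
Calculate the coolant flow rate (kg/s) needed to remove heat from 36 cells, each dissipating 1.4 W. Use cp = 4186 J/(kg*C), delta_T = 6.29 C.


Step 1: Total heat Q = 36 * 1.4 W = 50.4 W
Step 2: denom = cp * dT = 4186 * 6.29 = 26330
Step 3: m_dot = 50.4 / 26330 = 0.001914 kg/s

0.001914 kg/s


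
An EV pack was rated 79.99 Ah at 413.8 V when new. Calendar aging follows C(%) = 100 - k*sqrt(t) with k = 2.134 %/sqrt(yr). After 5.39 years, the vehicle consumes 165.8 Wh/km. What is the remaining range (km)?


Step 1: capacity retention = 100 - 2.134 * sqrt(5.39) = 100 - 2.134 * 2.3216 = 95.046%
Step 2: C_now = 79.99 * 95.046/100 = 76.027 Ah
Step 3: E_pack = V * C_now = 413.8 * 76.027 = 31460 Wh
Step 4: range = E_pack / consumption = 31460 / 165.8 = 189.7 km

189.7 km


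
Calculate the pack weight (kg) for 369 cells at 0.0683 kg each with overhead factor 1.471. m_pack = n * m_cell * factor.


m_pack = n * m_cell * overhead = 369 * 0.0683 * 1.471 = 37.07 kg

37.07 kg


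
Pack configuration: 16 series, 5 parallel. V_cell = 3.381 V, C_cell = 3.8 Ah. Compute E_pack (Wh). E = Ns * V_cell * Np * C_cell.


E = Ns * Vcell * Np * Ccell = 16 * 3.381 * 5 * 3.8 = 1028 Wh

1028 Wh


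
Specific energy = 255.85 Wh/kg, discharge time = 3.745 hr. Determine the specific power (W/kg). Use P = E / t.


Specific power = 255.85 Wh/kg / 3.745 hr = 68.32 W/kg

68.32 W/kg


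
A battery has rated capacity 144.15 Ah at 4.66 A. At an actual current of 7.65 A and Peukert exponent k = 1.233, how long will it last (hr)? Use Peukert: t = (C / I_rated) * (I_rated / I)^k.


t_rated = C / I_rated = 144.15 / 4.66 = 30.933 hr
(I_rated/I)^k = (0.60915)^1.233 = 0.54271
t = t_rated * (I_rated/I)^k = 30.933 * 0.54271 = 16.79 hr

16.79 hr


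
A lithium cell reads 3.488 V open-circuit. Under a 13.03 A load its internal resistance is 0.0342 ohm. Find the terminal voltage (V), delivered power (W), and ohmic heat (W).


Step 1: V_terminal = OCV - I*R = 3.488 - 13.03 * 0.0342 = 3.0424 V
Step 2: P_out = V_terminal * I = 3.0424 * 13.03 = 39.64 W
Step 3: Q = I^2 * R = 13.03^2 * 0.0342 = 5.807 W

V=3.0424 V, P=39.64 W, Q=5.807 W


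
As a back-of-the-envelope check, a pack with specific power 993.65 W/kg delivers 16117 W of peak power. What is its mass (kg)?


m = P / SP = 16117 / 993.65 = 16.22 kg

16.22 kg


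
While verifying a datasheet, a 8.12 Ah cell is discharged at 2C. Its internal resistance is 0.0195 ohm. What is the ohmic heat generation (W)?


Step 1: I = C_rate * capacity = 2 * 8.12 = 16.24 A
Step 2: Q = I^2 * R = 16.24^2 * 0.0195 = 263.74 * 0.0195 = 5.143 W

5.143 W


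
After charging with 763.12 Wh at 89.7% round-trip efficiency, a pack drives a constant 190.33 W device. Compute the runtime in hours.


Step 1: E_discharge = eta/100 * E_charge = 89.7/100 * 763.12 = 684.52 Wh
Step 2: t = E_discharge / P = 684.52 / 190.33 = 3.596 hr

3.596 hr


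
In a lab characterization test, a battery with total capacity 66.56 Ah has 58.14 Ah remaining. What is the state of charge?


SOC = (remaining / total) * 100 = (58.14 / 66.56) * 100 = 87.35%

87.35%


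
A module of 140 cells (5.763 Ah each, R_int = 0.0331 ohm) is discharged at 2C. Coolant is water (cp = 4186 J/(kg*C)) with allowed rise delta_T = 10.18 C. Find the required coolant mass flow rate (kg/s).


Step 1: I = 2 * 5.763 = 11.526 A
Step 2: Q_cell = I^2 * R = 11.526^2 * 0.0331 = 4.3973 W
Step 3: Q_total = 140 * 4.3973 = 615.62 W
Step 4: m_dot = Q_total / (cp * dT) = 615.62 / (4186 * 10.18) = 0.01445 kg/s

0.01445 kg/s


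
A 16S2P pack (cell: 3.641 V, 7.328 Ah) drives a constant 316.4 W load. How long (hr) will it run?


Step 1: E_pack = Ns * V_cell * Np * C_cell = 16 * 3.641 * 2 * 7.328 = 853.8 Wh
Step 2: t = E_pack / P = 853.8 / 316.4 = 2.698 hr

2.698 hr


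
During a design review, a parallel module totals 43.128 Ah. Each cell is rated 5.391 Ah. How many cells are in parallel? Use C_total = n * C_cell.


n = C_total / C_cell = 43.128 / 5.391 = 8

8


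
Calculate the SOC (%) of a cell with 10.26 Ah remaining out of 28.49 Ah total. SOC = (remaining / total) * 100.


SOC = (remaining / total) * 100 = (10.26 / 28.49) * 100 = 36.01%

36.01%


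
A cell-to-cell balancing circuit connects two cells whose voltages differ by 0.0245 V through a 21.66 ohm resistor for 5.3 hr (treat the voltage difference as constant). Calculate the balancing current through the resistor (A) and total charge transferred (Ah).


First, Ohm's law: I_bal = 0.0245 V / 21.66 ohm = 0.0011311 A
Then Q = I * t = 0.0011311 A * 5.3 hr = 0.005995 Ah

I=0.0011311 A, Q=0.005995 Ah


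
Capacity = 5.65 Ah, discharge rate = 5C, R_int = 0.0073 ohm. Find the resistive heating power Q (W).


Step 1: I = C_rate * capacity = 5 * 5.65 = 28.25 A
Step 2: Q = I^2 * R = 28.25^2 * 0.0073 = 798.06 * 0.0073 = 5.826 W

5.826 W


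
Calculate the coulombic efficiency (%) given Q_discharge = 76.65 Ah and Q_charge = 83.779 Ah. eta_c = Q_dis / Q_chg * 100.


Coulombic efficiency = 76.65/83.779 * 100% = 91.49%

91.49%


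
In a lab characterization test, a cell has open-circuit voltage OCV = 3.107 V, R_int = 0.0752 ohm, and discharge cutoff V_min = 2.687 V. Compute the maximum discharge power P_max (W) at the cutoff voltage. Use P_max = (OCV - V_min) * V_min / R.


P_max = (OCV - V_min) * V_min / R = (3.107 - 2.687) * 2.687 / 0.0752 = 0.42 * 2.687 / 0.0752 = 15.01 W

15.01 W


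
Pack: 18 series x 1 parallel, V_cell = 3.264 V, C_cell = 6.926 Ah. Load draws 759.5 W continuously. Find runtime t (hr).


Step 1: E_pack = Ns * V_cell * Np * C_cell = 18 * 3.264 * 1 * 6.926 = 406.92 Wh
Step 2: t = E_pack / P = 406.92 / 759.5 = 0.5358 hr

0.5358 hr


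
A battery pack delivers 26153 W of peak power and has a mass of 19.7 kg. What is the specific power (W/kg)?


Specific power = 26153 W / 19.7 kg = 1328 W/kg

1328 W/kg


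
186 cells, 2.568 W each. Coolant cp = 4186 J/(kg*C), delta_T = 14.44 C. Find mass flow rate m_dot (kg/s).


Step 1: Total heat Q = 186 * 2.568 W = 477.65 W
Step 2: denom = cp * dT = 4186 * 14.44 = 60446
Step 3: m_dot = 477.65 / 60446 = 0.007902 kg/s

0.007902 kg/s


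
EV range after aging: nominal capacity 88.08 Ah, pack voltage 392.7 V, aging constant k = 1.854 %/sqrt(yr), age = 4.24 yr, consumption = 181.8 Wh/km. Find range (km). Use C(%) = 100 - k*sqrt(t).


Step 1: capacity retention = 100 - 1.854 * sqrt(4.24) = 100 - 1.854 * 2.0591 = 96.182%
Step 2: C_now = 88.08 * 96.182/100 = 84.717 Ah
Step 3: E_pack = V * C_now = 392.7 * 84.717 = 33268 Wh
Step 4: range = E_pack / consumption = 33268 / 181.8 = 183.0 km

183.0 km


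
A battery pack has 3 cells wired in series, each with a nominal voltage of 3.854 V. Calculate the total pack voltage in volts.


V_pack = n * V_cell = 3 * 3.854 = 11.562 V

11.562 V


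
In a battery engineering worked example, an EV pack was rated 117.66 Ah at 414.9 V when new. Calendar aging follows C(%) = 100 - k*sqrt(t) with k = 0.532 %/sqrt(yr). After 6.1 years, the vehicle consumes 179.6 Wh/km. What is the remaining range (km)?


Step 1: capacity retention = 100 - 0.532 * sqrt(6.1) = 100 - 0.532 * 2.4698 = 98.686%
Step 2: C_now = 117.66 * 98.686/100 = 116.11 Ah
Step 3: E_pack = V * C_now = 414.9 * 116.11 = 48174 Wh
Step 4: range = E_pack / consumption = 48174 / 179.6 = 268.2 km

268.2 km


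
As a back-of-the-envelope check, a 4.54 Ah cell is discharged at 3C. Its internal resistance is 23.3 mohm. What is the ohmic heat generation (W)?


Convert: R = 23.3 mohm = 0.0233 ohm
Step 1: I = C_rate * capacity = 3 * 4.54 = 13.62 A
Step 2: Q = I^2 * R = 13.62^2 * 0.0233 = 185.5 * 0.0233 = 4.322 W

4.322 W


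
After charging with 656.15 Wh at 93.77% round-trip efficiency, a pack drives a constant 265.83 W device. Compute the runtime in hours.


Step 1: E_discharge = eta/100 * E_charge = 93.77/100 * 656.15 = 615.27 Wh
Step 2: t = E_discharge / P = 615.27 / 265.83 = 2.315 hr

2.315 hr


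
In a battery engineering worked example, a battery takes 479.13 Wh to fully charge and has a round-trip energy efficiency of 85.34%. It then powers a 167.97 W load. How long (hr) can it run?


Step 1: E_discharge = eta/100 * E_charge = 85.34/100 * 479.13 = 408.89 Wh
Step 2: t = E_discharge / P = 408.89 / 167.97 = 2.434 hr

2.434 hr


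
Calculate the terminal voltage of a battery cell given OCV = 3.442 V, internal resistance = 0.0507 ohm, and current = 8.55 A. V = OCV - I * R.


V = OCV - I*R = 3.442 - 8.55 * 0.0507 = 3.009 V

3.009 V


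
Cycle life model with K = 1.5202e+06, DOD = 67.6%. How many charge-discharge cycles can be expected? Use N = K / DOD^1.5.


DOD^1.5 = 555.8
N = K / DOD^1.5 = 1.5202e+06 / 555.8 = 2735

2735 cycles


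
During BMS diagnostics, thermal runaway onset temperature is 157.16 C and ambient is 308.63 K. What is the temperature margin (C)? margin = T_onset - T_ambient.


Convert: T_ambient = 308.63 K = 35.48 C
margin = 157.16 - 35.48 = 121.68 C

121.68 C


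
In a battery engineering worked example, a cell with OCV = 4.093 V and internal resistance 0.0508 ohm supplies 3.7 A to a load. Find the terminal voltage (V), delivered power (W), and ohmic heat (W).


Step 1: V_terminal = OCV - I*R = 4.093 - 3.7 * 0.0508 = 3.905 V
Step 2: P_out = V_terminal * I = 3.905 * 3.7 = 14.45 W
Step 3: Q = I^2 * R = 3.7^2 * 0.0508 = 0.6955 W

V=3.905 V, P=14.45 W, Q=0.6955 W


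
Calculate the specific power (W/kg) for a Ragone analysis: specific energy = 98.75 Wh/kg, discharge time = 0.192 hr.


P_specific = E / t = 98.75 / 0.192 = 514.3 W/kg

514.3 W/kg


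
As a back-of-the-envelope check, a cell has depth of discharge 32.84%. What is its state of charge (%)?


SOC = 100 - DOD = 100 - 32.84 = 67.16%

67.16%


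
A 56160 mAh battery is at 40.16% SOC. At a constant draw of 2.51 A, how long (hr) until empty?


Convert: C_total = 56160 mAh = 56.16 Ah
Step 1: remaining = SOC/100 * C_total = 40.16/100 * 56.16 = 22.554 Ah
Step 2: t = remaining / I = 22.554 / 2.51 = 8.986 hr

8.986 hr


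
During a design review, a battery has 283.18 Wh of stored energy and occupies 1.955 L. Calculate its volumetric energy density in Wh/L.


Volumetric ED = 283.18 Wh / 1.955 L = 144.8 Wh/L

144.8 Wh/L


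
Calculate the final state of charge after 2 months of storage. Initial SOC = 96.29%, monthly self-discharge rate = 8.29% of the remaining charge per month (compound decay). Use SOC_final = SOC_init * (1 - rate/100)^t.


Monthly retention factor = 1 - 8.29/100 = 0.9171
Over 2 months: factor^2 = 0.84107
SOC_final = 96.29 * 0.84107 = 80.99%

80.99%


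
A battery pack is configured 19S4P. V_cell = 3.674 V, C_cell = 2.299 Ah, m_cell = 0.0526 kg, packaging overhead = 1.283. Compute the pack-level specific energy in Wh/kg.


Step 1: V_pack = 19 * 3.674 = 69.806 V
Step 2: C_pack = 4 * 2.299 = 9.196 Ah
Step 3: E_pack = V_pack * C_pack = 69.806 * 9.196 = 641.94 Wh
Step 4: m_pack = 19 * 4 * 0.0526 * 1.283 = 5.1289 kg
Step 5: ED = E_pack / m_pack = 641.94 / 5.1289 = 125.2 Wh/kg

125.2 Wh/kg


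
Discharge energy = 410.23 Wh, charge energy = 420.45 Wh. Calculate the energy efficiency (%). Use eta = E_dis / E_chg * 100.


Round-trip efficiency = 410.23/420.45 * 100% = 97.57%

97.57%


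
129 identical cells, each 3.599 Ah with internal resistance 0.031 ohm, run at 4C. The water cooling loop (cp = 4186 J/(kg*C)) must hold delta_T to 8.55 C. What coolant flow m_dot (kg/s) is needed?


Step 1: I = 4 * 3.599 = 14.396 A
Step 2: Q_cell = I^2 * R = 14.396^2 * 0.031 = 6.4246 W
Step 3: Q_total = 129 * 6.4246 = 828.77 W
Step 4: m_dot = Q_total / (cp * dT) = 828.77 / (4186 * 8.55) = 0.02316 kg/s

0.02316 kg/s


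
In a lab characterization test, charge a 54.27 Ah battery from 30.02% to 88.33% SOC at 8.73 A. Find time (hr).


delta_Ah = 54.27 * (88.33 - 30.02) / 100 = 31.645 Ah
t = delta_Ah / I = 31.645 / 8.73 = 3.625 hr

3.625 hr


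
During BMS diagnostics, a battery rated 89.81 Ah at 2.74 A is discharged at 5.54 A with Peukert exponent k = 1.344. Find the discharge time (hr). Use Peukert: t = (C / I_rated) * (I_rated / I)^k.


t_rated = C / I_rated = 89.81 / 2.74 = 32.777 hr
(I_rated/I)^k = (0.49458)^1.344 = 0.3882
t = t_rated * (I_rated/I)^k = 32.777 * 0.3882 = 12.72 hr

12.72 hr


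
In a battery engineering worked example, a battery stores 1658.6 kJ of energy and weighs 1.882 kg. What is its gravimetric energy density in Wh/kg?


Convert: E = 1658.6 kJ = 460.72 Wh
ED = E / m = 460.72 / 1.882 = 244.8 Wh/kg

244.8 Wh/kg


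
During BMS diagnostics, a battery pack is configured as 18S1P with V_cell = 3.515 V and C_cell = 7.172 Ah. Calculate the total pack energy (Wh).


E = Ns * Vcell * Np * Ccell = 18 * 3.515 * 1 * 7.172 = 453.8 Wh

453.8 Wh


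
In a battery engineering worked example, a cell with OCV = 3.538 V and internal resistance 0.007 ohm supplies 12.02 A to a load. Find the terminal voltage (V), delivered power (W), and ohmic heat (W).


Step 1: V_terminal = OCV - I*R = 3.538 - 12.02 * 0.007 = 3.4539 V
Step 2: P_out = V_terminal * I = 3.4539 * 12.02 = 41.52 W
Step 3: Q = I^2 * R = 12.02^2 * 0.007 = 1.011 W

V=3.4539 V, P=41.52 W, Q=1.011 W


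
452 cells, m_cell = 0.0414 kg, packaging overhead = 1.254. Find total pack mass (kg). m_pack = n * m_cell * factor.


Cell mass sum = 452 * 0.0414 = 18.713 kg
With overhead 1.254: m_pack = 18.713 * 1.254 = 23.47 kg

23.47 kg


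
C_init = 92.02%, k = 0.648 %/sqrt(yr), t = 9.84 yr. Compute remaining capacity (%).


sqrt(t) = sqrt(9.84) = 3.1369
C_final = 92.02 - 0.648 * 3.1369 = 89.99%

89.99%


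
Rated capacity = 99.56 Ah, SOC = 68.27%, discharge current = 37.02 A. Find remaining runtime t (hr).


Step 1: remaining = SOC/100 * C_total = 68.27/100 * 99.56 = 67.97 Ah
Step 2: t = remaining / I = 67.97 / 37.02 = 1.836 hr

1.836 hr


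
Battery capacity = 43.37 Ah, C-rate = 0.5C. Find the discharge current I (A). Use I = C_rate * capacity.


I = C_rate * capacity = 0.5 * 43.37 = 21.685 A

21.685 A


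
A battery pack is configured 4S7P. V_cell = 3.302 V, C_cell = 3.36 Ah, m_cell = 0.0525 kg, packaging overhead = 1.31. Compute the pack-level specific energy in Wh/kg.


Step 1: V_pack = 4 * 3.302 = 13.208 V
Step 2: C_pack = 7 * 3.36 = 23.52 Ah
Step 3: E_pack = V_pack * C_pack = 13.208 * 23.52 = 310.65 Wh
Step 4: m_pack = 4 * 7 * 0.0525 * 1.31 = 1.9257 kg
Step 5: ED = E_pack / m_pack = 310.65 / 1.9257 = 161.3 Wh/kg

161.3 Wh/kg


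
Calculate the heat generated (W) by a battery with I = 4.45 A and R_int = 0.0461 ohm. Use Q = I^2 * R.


Q = I^2 * R = 4.45^2 * 0.0461 = 0.9129 W

0.9129 W


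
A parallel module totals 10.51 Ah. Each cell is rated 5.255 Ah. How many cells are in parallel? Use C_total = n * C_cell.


n = C_total / C_cell = 10.51 / 5.255 = 2

2


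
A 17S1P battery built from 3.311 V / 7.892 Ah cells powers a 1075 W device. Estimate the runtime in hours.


Step 1: E_pack = Ns * V_cell * Np * C_cell = 17 * 3.311 * 1 * 7.892 = 444.22 Wh
Step 2: t = E_pack / P = 444.22 / 1075 = 0.4132 hr

0.4132 hr


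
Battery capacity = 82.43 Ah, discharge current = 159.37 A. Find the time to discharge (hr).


t = capacity / current = 82.43 / 159.37 = 0.5172 hr

0.5172 hr


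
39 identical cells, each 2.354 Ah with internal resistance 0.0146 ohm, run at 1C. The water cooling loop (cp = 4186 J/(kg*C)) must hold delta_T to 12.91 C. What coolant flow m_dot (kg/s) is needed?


Step 1: I = 1 * 2.354 = 2.354 A
Step 2: Q_cell = I^2 * R = 2.354^2 * 0.0146 = 0.080903 W
Step 3: Q_total = 39 * 0.080903 = 3.1552 W
Step 4: m_dot = Q_total / (cp * dT) = 3.1552 / (4186 * 12.91) = 5.839e-05 kg/s

5.839e-05 kg/s


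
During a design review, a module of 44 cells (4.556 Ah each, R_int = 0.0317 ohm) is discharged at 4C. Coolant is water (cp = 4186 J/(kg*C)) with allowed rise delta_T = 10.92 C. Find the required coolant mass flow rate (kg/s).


Step 1: I = 4 * 4.556 = 18.224 A
Step 2: Q_cell = I^2 * R = 18.224^2 * 0.0317 = 10.528 W
Step 3: Q_total = 44 * 10.528 = 463.23 W
Step 4: m_dot = Q_total / (cp * dT) = 463.23 / (4186 * 10.92) = 0.01013 kg/s

0.01013 kg/s


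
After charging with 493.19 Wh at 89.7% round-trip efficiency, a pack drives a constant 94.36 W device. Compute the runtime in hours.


Step 1: E_discharge = eta/100 * E_charge = 89.7/100 * 493.19 = 442.39 Wh
Step 2: t = E_discharge / P = 442.39 / 94.36 = 4.688 hr

4.688 hr


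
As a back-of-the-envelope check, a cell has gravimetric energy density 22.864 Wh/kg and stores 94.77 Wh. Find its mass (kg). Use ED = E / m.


m = E / ED = 94.77 / 22.864 = 4.145 kg

4.145 kg


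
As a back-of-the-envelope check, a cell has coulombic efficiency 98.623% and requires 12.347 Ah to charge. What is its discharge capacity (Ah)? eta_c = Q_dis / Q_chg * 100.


Q_dis = eta/100 * Q_chg = 98.623/100 * 12.347 = 12.18 Ah

12.18 Ah


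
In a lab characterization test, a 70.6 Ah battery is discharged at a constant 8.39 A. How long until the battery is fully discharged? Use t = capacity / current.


Runtime = 70.6 Ah / 8.39 A = 8.415 hr

8.415 hr


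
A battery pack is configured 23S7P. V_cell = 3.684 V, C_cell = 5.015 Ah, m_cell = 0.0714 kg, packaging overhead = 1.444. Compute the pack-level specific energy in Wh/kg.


Step 1: V_pack = 23 * 3.684 = 84.732 V
Step 2: C_pack = 7 * 5.015 = 35.105 Ah
Step 3: E_pack = V_pack * C_pack = 84.732 * 35.105 = 2974.5 Wh
Step 4: m_pack = 23 * 7 * 0.0714 * 1.444 = 16.599 kg
Step 5: ED = E_pack / m_pack = 2974.5 / 16.599 = 179.2 Wh/kg

179.2 Wh/kg


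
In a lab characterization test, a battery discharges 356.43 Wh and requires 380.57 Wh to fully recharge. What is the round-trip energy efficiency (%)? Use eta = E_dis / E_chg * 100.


eta_e = E_dis / E_chg * 100 = 356.43 / 380.57 * 100 = 93.66%

93.66%


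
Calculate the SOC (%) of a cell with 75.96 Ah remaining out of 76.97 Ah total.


SOC% = 75.96 / 76.97 * 100 = 98.69%

98.69%


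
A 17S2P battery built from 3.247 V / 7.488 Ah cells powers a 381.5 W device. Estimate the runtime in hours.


Step 1: E_pack = Ns * V_cell * Np * C_cell = 17 * 3.247 * 2 * 7.488 = 826.66 Wh
Step 2: t = E_pack / P = 826.66 / 381.5 = 2.167 hr

2.167 hr


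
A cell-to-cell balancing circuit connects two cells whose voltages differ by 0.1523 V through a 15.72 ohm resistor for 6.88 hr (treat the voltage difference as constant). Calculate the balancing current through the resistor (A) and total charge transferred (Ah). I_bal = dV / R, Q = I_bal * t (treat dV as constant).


First, Ohm's law: I_bal = 0.1523 V / 15.72 ohm = 0.0096883 A
Then Q = I * t = 0.0096883 A * 6.88 hr = 0.06666 Ah

I=0.0096883 A, Q=0.06666 Ah


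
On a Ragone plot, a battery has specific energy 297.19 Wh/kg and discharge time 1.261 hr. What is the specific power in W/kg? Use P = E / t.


Specific power = 297.19 Wh/kg / 1.261 hr = 235.7 W/kg

235.7 W/kg


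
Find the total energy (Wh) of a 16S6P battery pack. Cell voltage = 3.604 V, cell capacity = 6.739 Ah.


V_pack = 16 * 3.604 = 57.664 V
C_pack = 6 * 6.739 = 40.434 Ah
E = V_pack * C_pack = 57.664 * 40.434 = 2332 Wh

2332 Wh


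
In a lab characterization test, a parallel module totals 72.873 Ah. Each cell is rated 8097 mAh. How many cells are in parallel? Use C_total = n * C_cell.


Convert: C_cell = 8097 mAh = 8.097 Ah
n = C_total / C_cell = 72.873 / 8.097 = 9

9


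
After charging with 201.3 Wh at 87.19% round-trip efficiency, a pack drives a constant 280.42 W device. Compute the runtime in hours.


Step 1: E_discharge = eta/100 * E_charge = 87.19/100 * 201.3 = 175.51 Wh
Step 2: t = E_discharge / P = 175.51 / 280.42 = 0.6259 hr

0.6259 hr


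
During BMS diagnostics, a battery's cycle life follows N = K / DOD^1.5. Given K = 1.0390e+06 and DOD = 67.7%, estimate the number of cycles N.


Step 1: DOD^1.5 = 67.7^1.5 = 557.04
Step 2: N = 1.0390e+06 / 557.04 = 1865 cycles

1865 cycles


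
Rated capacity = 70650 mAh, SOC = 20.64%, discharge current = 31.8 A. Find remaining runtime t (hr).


Convert: C_total = 70650 mAh = 70.65 Ah
Step 1: remaining = SOC/100 * C_total = 20.64/100 * 70.65 = 14.582 Ah
Step 2: t = remaining / I = 14.582 / 31.8 = 0.4586 hr

0.4586 hr


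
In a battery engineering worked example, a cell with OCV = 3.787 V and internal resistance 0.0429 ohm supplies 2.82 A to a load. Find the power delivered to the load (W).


Step 1: V_terminal = OCV - I*R = 3.787 - 2.82 * 0.0429 = 3.666 V
Step 2: P_out = V_terminal * I = 3.666 * 2.82 = 10.34 W

10.34 W


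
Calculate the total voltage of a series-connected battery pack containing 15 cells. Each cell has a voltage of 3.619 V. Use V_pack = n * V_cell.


V_pack = n * V_cell = 15 * 3.619 = 54.285 V

54.285 V


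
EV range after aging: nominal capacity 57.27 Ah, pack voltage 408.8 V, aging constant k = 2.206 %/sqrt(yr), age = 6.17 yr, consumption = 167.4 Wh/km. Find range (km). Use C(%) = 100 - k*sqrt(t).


Step 1: capacity retention = 100 - 2.206 * sqrt(6.17) = 100 - 2.206 * 2.4839 = 94.521%
Step 2: C_now = 57.27 * 94.521/100 = 54.132 Ah
Step 3: E_pack = V * C_now = 408.8 * 54.132 = 22129 Wh
Step 4: range = E_pack / consumption = 22129 / 167.4 = 132.2 km

132.2 km


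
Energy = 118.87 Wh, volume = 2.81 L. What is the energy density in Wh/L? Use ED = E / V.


Volumetric ED = 118.87 Wh / 2.81 L = 42.30 Wh/L

42.30 Wh/L


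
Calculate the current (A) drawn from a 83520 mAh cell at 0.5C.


Convert: capacity = 83520 mAh = 83.52 Ah
At 0.5C: I = 0.5 * 83.52 Ah = 41.76 A

41.76 A


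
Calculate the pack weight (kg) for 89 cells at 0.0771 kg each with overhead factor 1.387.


m_pack = n * m_cell * overhead = 89 * 0.0771 * 1.387 = 9.517 kg

9.517 kg


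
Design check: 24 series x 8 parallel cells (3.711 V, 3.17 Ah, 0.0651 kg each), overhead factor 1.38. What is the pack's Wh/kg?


Step 1: V_pack = 24 * 3.711 = 89.064 V
Step 2: C_pack = 8 * 3.17 = 25.36 Ah
Step 3: E_pack = V_pack * C_pack = 89.064 * 25.36 = 2258.7 Wh
Step 4: m_pack = 24 * 8 * 0.0651 * 1.38 = 17.249 kg
Step 5: ED = E_pack / m_pack = 2258.7 / 17.249 = 130.9 Wh/kg

130.9 Wh/kg


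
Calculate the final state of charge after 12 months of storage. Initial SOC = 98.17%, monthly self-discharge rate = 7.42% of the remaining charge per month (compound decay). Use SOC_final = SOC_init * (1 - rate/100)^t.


Monthly retention factor = 1 - 7.42/100 = 0.9258
Over 12 months: factor^12 = 0.39647
SOC_final = 98.17 * 0.39647 = 38.92%

38.92%


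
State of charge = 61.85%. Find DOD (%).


Complement of SOC: DOD = 100% - 61.85% = 38.15%

38.15%


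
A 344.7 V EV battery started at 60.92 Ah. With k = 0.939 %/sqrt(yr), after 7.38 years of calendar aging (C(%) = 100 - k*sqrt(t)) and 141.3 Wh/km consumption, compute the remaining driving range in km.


Step 1: capacity retention = 100 - 0.939 * sqrt(7.38) = 100 - 0.939 * 2.7166 = 97.449%
Step 2: C_now = 60.92 * 97.449/100 = 59.366 Ah
Step 3: E_pack = V * C_now = 344.7 * 59.366 = 20463 Wh
Step 4: range = E_pack / consumption = 20463 / 141.3 = 144.8 km

144.8 km


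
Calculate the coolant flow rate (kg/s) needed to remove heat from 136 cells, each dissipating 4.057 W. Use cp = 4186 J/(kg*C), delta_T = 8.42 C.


Step 1: Total heat Q = 136 * 4.057 W = 551.75 W
Step 2: denom = cp * dT = 4186 * 8.42 = 35246
Step 3: m_dot = 551.75 / 35246 = 0.01565 kg/s

0.01565 kg/s


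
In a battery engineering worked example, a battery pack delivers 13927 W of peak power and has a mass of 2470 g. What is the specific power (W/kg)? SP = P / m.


Convert: m = 2470 g = 2.47 kg
Specific power = 13927 W / 2.47 kg = 5638 W/kg

5638 W/kg


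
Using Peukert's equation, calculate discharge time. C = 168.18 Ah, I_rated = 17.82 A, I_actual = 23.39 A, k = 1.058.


t_rated = C / I_rated = 168.18 / 17.82 = 9.4377 hr
(I_rated/I)^k = (0.76186)^1.058 = 0.74994
t = t_rated * (I_rated/I)^k = 9.4377 * 0.74994 = 7.078 hr

7.078 hr


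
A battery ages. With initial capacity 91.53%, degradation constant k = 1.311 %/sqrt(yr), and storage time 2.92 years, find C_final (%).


Step 1: sqrt(2.92 yr) = 1.7088
Step 2: drop = 1.311 * 1.7088 = 2.2402
Step 3: C_final = 91.53 - 2.2402 = 89.29%

89.29%
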